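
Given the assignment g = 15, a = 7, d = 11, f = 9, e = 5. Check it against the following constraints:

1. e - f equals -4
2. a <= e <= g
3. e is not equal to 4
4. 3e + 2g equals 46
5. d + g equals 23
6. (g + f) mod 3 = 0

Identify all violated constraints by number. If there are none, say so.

1. e - f = 5 - 9 = -4  yes
2. values 7, 5, 15; a = 7 is not <= e = 5  no
3. e = 5, and 5 ≠ 4  yes
4. 3e + 2g = 3(5) + 2(15) = 45, not 46  no
5. d + g = 11 + 15 = 26, not 23  no
6. g + f = 24; 24 mod 3 = 0  yes

The assignment fails constraints 2, 4, and 5.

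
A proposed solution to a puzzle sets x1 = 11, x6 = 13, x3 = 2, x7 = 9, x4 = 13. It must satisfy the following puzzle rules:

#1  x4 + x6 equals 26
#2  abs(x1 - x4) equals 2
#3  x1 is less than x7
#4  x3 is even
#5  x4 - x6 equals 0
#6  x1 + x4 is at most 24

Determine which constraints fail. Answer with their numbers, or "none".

Violated: 3.

#1 x4 + x6 = 13 + 13 = 26  ✓
#2 abs(11 - 13) = 2  ✓
#3 x1 = 11, x7 = 9; 11 ≥ 9 (want <)  ✗
#4 x3 = 2 is even  ✓
#5 x4 - x6 = 13 - 13 = 0  ✓
#6 x1 + x4 = 11 + 13 = 24; 24 ≤ 24  ✓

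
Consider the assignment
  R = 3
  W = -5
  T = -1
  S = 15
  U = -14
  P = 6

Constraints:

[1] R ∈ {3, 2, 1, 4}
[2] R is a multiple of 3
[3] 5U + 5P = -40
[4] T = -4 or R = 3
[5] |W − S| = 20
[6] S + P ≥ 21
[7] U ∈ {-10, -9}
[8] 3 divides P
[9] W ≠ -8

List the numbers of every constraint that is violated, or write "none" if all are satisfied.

[1] R = 3 is in {3, 2, 1, 4}  OK
[2] 3 / 3 = 1, so 3 divides 3  OK
[3] 5U + 5P = 5(-14) + 5(6) = -40  OK
[4] T = -1 ≠ -4, but R = 3 = 3 (second disjunct)  OK
[5] |-5 − 15| = 20  OK
[6] S + P = 15 + 6 = 21; 21 ≥ 21  OK
[7] U = -14 is not in {-10, -9}  FAIL
[8] 6 / 3 = 2, so 3 divides 6  OK
[9] W = -5, and -5 ≠ -8  OK

No — constraint 7 is not satisfied.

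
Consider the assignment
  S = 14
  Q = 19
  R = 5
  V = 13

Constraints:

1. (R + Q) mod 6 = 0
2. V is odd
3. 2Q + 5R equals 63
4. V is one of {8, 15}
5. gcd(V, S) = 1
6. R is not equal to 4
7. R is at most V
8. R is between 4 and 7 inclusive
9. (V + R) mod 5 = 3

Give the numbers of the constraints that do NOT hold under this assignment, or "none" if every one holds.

1. R + Q = 24; 24 mod 6 = 0 — holds.
2. V = 13 is odd — holds.
3. 2Q + 5R = 2(19) + 5(5) = 63 — holds.
4. V = 13 is not in {8, 15} — does not hold.
5. gcd(13, 14) = 1 — holds.
6. R = 5, and 5 ≠ 4 — holds.
7. R = 5, V = 13; 5 ≤ 13 — holds.
8. R = 5 lies in [4, 7] — holds.
9. V + R = 18; 18 mod 5 = 3 — holds.

Constraint 4 is violated.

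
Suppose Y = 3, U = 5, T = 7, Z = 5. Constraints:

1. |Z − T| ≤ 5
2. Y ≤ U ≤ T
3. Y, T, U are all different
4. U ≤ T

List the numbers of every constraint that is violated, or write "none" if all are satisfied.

1. |5 − 7| = 2; 2 ≤ 5  ✓
2. values 3 ≤ 5 ≤ 7  ✓
3. values 3, 7, 5 are pairwise distinct  ✓
4. U = 5, T = 7; 5 ≤ 7  ✓

The assignment satisfies every constraint.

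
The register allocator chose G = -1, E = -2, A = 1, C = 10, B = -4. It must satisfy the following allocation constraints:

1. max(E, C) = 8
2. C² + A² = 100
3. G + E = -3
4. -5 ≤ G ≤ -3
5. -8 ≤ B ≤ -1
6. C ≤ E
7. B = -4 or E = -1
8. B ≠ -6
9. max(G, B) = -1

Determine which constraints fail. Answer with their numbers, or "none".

1. max(-2, 10) = 10, not 8 — violated.
2. C² + A² = 10² + 1² = 100 + 1 = 101, not 100 — violated.
3. G + E = -1 + (-2) = -3 — OK.
4. G = -1 is outside [-5, -3] — violated.
5. B = -4 lies in [-8, -1] — OK.
6. C = 10, E = -2; 10 > -2 (want ≤) — violated.
7. B = -4 = -4 (first disjunct) — OK.
8. B = -4, and -4 ≠ -6 — OK.
9. max(-1, -4) = -1 — OK.

Violated: 1, 2, 4, 6.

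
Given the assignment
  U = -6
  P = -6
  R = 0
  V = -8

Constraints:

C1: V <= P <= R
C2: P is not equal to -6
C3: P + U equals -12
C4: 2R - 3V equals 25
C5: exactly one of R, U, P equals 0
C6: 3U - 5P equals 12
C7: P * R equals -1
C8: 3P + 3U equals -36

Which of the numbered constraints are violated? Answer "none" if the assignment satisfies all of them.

Violated: 2, 4, and 7.

C1: values -8 <= -6 <= 0 — holds.
C2: P = -6, but -6 is required to differ — fails.
C3: P + U = -6 + (-6) = -12 — holds.
C4: 2R - 3V = 2(0) - 3(-8) = 24, not 25 — fails.
C5: R=0, U=-6, P=-6; 1 of them equals 0 — holds.
C6: 3U - 5P = 3(-6) - 5(-6) = 12 — holds.
C7: P * R = -6 * 0 = 0, not -1 — fails.
C8: 3P + 3U = 3(-6) + 3(-6) = -36 — holds.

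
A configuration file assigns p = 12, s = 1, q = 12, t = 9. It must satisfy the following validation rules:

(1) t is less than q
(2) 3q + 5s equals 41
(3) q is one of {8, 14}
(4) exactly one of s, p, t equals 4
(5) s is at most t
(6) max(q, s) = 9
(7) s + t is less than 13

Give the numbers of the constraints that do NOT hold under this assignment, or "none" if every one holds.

Constraints 3, 4, and 6 do not hold.

(1) t = 9, q = 12; 9 < 12  yes
(2) 3q + 5s = 3(12) + 5(1) = 41  yes
(3) q = 12 is not in {8, 14}  no
(4) s=1, p=12, t=9; 0 of them equal 4, not exactly one  no
(5) s = 1, t = 9; 1 ≤ 9  yes
(6) max(12, 1) = 12, not 9  no
(7) s + t = 1 + 9 = 10; 10 < 13  yes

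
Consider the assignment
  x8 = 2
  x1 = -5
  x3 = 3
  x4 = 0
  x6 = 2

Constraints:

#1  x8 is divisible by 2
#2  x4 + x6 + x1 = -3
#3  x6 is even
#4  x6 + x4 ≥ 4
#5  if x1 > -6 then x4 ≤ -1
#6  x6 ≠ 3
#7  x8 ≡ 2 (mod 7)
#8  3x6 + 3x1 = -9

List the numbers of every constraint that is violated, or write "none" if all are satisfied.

#1 2 / 2 = 1, so 2 divides 2 — holds.
#2 x4 + x6 + x1 = 0 + 2 + (-5) = -3 — holds.
#3 x6 = 2 is even — holds.
#4 x6 + x4 = 2 + 0 = 2; 2 < 4, bound 4 not met — fails.
#5 x1 = -5 > -6, so we need x4 ≤ -1; but x4 = 0 > -1 — fails.
#6 x6 = 2, and 2 ≠ 3 — holds.
#7 2 mod 7 = 2 — holds.
#8 3x6 + 3x1 = 3(2) + 3(-5) = -9 — holds.

No — constraints 4 and 5 are not satisfied.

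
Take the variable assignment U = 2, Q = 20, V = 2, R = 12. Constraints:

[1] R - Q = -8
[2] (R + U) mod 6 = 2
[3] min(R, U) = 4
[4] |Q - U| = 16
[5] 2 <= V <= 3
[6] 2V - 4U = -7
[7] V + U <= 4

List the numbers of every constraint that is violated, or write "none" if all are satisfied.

The assignment fails constraints 3, 4, 6.

[1] R - Q = 12 - 20 = -8 — OK.
[2] R + U = 14; 14 mod 6 = 2 — OK.
[3] min(12, 2) = 2, not 4 — violated.
[4] |20 - 2| = 18, not 16 — violated.
[5] V = 2 lies in [2, 3] — OK.
[6] 2V - 4U = 2(2) - 4(2) = -4, not -7 — violated.
[7] V + U = 2 + 2 = 4; 4 ≤ 4 — OK.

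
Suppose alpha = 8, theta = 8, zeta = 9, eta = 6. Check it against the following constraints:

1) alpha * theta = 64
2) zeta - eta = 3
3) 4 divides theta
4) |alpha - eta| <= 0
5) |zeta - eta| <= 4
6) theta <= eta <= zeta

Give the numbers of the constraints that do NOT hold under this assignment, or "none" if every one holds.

1) alpha * theta = 8 * 8 = 64  ✔
2) zeta - eta = 9 - 6 = 3  ✔
3) 8 / 4 = 2, so 4 divides 8  ✔
4) |8 - 6| = 2; 2 > 0, exceeds bound 0  ✘
5) |9 - 6| = 3; 3 ≤ 4  ✔
6) values 8, 6, 9; theta = 8 is not <= eta = 6  ✘

Constraints 4 and 6 are violated.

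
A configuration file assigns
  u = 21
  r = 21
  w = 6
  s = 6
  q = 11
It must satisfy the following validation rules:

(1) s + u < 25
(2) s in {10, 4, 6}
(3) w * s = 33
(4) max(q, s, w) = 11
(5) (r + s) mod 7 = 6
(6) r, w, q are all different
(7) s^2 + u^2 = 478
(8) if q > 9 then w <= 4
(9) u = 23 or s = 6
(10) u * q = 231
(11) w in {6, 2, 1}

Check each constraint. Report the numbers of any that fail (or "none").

Constraints 1, 3, 7, 8 do not hold.

(1) s + u = 6 + 21 = 27; 27 ≥ 25, bound 25 not met — fails.
(2) s = 6 is in {10, 4, 6} — holds.
(3) w * s = 6 * 6 = 36, not 33 — fails.
(4) max(11, 6, 6) = 11 — holds.
(5) r + s = 27; 27 mod 7 = 6 — holds.
(6) values 21, 6, 11 are pairwise distinct — holds.
(7) s^2 + u^2 = 6^2 + 21^2 = 36 + 441 = 477, not 478 — fails.
(8) q = 11 > 9, so we need w ≤ 4; but w = 6 > 4 — fails.
(9) u = 21 ≠ 23, but s = 6 = 6 (second disjunct) — holds.
(10) u * q = 21 * 11 = 231 — holds.
(11) w = 6 is in {6, 2, 1} — holds.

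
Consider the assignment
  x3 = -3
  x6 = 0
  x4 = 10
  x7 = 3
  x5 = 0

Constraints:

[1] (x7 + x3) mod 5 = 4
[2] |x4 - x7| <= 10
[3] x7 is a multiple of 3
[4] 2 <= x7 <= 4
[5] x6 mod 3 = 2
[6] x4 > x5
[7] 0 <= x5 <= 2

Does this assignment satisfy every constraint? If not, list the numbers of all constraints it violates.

[1] x7 + x3 = 0; 0 mod 5 = 0, not 4 — does not hold.
[2] |10 - 3| = 7; 7 ≤ 10 — holds.
[3] 3 / 3 = 1, so 3 divides 3 — holds.
[4] x7 = 3 lies in [2, 4] — holds.
[5] 0 mod 3 = 0, not 2 — does not hold.
[6] x4 = 10, x5 = 0; 10 > 0 — holds.
[7] x5 = 0 lies in [0, 2] — holds.

Violated: 1, 5.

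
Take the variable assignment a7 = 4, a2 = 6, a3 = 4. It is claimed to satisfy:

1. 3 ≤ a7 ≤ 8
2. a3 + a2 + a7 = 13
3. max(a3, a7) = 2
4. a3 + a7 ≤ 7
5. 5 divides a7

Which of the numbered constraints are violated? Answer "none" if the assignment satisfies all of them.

The assignment fails constraints 2, 3, 4, and 5.

1. a7 = 4 lies in [3, 8] — satisfied.
2. a3 + a2 + a7 = 4 + 6 + 4 = 14, not 13 — violated.
3. max(4, 4) = 4, not 2 — violated.
4. a3 + a7 = 4 + 4 = 8; 8 > 7, bound 7 not met — violated.
5. 4 = 5×0 + 4, so 5 does not divide 4 — violated.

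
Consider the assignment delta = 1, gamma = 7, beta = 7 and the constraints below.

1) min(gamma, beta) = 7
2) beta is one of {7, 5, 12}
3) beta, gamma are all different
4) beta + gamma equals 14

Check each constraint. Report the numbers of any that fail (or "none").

1) min(7, 7) = 7 — OK.
2) beta = 7 is in {7, 5, 12} — OK.
3) beta = gamma = 7, not all different — violated.
4) beta + gamma = 7 + 7 = 14 — OK.

Violated: 3.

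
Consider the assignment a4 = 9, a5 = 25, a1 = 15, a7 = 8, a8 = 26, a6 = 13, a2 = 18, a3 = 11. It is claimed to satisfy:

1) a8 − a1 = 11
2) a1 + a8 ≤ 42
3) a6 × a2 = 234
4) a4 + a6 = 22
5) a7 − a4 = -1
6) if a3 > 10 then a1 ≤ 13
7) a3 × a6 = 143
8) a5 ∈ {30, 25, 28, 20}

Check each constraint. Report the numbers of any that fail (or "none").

Violated: 6.

1) a8 − a1 = 26 − 15 = 11 — satisfied.
2) a1 + a8 = 15 + 26 = 41; 41 ≤ 42 — satisfied.
3) a6 × a2 = 13 × 18 = 234 — satisfied.
4) a4 + a6 = 9 + 13 = 22 — satisfied.
5) a7 − a4 = 8 − 9 = -1 — satisfied.
6) a3 = 11 > 10, so we need a1 ≤ 13; but a1 = 15 > 13 — violated.
7) a3 × a6 = 11 × 13 = 143 — satisfied.
8) a5 = 25 is in {30, 25, 28, 20} — satisfied.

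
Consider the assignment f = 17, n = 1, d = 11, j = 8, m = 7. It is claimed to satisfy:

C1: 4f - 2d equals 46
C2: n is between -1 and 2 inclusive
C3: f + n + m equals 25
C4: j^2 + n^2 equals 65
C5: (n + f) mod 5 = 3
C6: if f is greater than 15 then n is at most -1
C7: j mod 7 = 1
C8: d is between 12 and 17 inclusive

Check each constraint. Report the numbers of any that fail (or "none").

C1: 4f - 2d = 4(17) - 2(11) = 46 — OK.
C2: n = 1 lies in [-1, 2] — OK.
C3: f + n + m = 17 + 1 + 7 = 25 — OK.
C4: j^2 + n^2 = 8^2 + 1^2 = 64 + 1 = 65 — OK.
C5: n + f = 18; 18 mod 5 = 3 — OK.
C6: f = 17 > 15, so we need n ≤ -1; but n = 1 > -1 — violated.
C7: 8 mod 7 = 1 — OK.
C8: d = 11 is outside [12, 17] — violated.

Constraints 6 and 8 do not hold.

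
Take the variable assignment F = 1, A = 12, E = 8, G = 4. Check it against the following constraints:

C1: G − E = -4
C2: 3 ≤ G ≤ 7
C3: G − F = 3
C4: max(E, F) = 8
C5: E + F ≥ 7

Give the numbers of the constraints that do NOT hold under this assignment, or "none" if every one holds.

No violations.

C1: G − E = 4 − 8 = -4 — holds.
C2: G = 4 lies in [3, 7] — holds.
C3: G − F = 4 − 1 = 3 — holds.
C4: max(8, 1) = 8 — holds.
C5: E + F = 8 + 1 = 9; 9 ≥ 7 — holds.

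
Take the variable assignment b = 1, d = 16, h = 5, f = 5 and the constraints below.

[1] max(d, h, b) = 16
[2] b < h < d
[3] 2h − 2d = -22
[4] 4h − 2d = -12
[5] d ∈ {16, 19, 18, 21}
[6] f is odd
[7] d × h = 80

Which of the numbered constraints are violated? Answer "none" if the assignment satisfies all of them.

No violations.

[1] max(16, 5, 1) = 16 — satisfied.
[2] values 1 < 5 < 16 — satisfied.
[3] 2h − 2d = 2(5) − 2(16) = -22 — satisfied.
[4] 4h − 2d = 4(5) − 2(16) = -12 — satisfied.
[5] d = 16 is in {16, 19, 18, 21} — satisfied.
[6] f = 5 is odd — satisfied.
[7] d × h = 16 × 5 = 80 — satisfied.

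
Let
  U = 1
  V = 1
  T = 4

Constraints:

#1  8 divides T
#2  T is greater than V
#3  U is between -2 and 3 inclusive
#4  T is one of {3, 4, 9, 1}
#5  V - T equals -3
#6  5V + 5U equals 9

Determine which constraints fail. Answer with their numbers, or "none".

Constraints 1, 6 are violated.

#1 4 = 8*0 + 4, so 8 does not divide 4 — violated.
#2 T = 4, V = 1; 4 > 1 — OK.
#3 U = 1 lies in [-2, 3] — OK.
#4 T = 4 is in {3, 4, 9, 1} — OK.
#5 V - T = 1 - 4 = -3 — OK.
#6 5V + 5U = 5(1) + 5(1) = 10, not 9 — violated.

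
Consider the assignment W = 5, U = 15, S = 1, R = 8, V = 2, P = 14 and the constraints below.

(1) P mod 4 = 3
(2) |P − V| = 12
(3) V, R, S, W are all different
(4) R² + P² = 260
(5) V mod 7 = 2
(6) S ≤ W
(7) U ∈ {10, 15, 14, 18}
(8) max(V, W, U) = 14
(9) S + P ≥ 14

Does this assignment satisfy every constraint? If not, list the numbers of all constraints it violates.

(1) 14 mod 4 = 2, not 3 — does not hold.
(2) |14 − 2| = 12 — holds.
(3) values 2, 8, 1, 5 are pairwise distinct — holds.
(4) R² + P² = 8² + 14² = 64 + 196 = 260 — holds.
(5) 2 mod 7 = 2 — holds.
(6) S = 1, W = 5; 1 ≤ 5 — holds.
(7) U = 15 is in {10, 15, 14, 18} — holds.
(8) max(2, 5, 15) = 15, not 14 — does not hold.
(9) S + P = 1 + 14 = 15; 15 ≥ 14 — holds.

Violated: 1, 8.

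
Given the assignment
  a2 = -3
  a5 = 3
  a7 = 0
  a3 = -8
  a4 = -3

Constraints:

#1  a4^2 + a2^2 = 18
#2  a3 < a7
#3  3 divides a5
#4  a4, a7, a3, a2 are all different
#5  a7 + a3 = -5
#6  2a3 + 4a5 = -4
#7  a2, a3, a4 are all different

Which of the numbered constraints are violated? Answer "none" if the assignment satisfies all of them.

Violated: 4, 5, and 7.

#1 a4^2 + a2^2 = (-3)^2 + (-3)^2 = 9 + 9 = 18 — holds.
#2 a3 = -8, a7 = 0; -8 < 0 — holds.
#3 3 / 3 = 1, so 3 divides 3 — holds.
#4 a4 = a2 = -3, not all different — fails.
#5 a7 + a3 = 0 + (-8) = -8, not -5 — fails.
#6 2a3 + 4a5 = 2(-8) + 4(3) = -4 — holds.
#7 a2 = a4 = -3, not all different — fails.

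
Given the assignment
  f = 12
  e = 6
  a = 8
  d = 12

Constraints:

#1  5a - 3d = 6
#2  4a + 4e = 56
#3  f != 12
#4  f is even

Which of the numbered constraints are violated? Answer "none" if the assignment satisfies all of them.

Constraints 1 and 3 are violated.

#1 5a - 3d = 5(8) - 3(12) = 4, not 6  false
#2 4a + 4e = 4(8) + 4(6) = 56  true
#3 f = 12, but 12 is required to differ  false
#4 f = 12 is even  true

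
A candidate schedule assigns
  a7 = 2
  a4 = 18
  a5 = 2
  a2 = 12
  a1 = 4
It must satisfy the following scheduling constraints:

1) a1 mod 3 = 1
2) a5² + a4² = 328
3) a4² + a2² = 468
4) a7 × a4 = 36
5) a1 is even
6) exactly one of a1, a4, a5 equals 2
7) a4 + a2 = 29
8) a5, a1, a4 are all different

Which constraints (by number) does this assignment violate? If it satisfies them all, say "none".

The assignment fails constraint 7.

1) 4 mod 3 = 1  holds
2) a5² + a4² = 2² + 18² = 4 + 324 = 328  holds
3) a4² + a2² = 18² + 12² = 324 + 144 = 468  holds
4) a7 × a4 = 2 × 18 = 36  holds
5) a1 = 4 is even  holds
6) a1=4, a4=18, a5=2; 1 of them equals 2  holds
7) a4 + a2 = 18 + 12 = 30, not 29  fails
8) values 2, 4, 18 are pairwise distinct  holds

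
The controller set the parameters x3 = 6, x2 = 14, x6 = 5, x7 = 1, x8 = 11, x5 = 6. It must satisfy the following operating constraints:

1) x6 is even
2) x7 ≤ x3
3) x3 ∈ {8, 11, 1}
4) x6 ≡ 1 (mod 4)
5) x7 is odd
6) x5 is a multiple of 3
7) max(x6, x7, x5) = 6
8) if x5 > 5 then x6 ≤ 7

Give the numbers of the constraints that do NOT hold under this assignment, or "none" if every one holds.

1) x6 = 5 is odd  no
2) x7 = 1, x3 = 6; 1 ≤ 6  yes
3) x3 = 6 is not in {8, 11, 1}  no
4) 5 mod 4 = 1  yes
5) x7 = 1 is odd  yes
6) 6 / 3 = 2, so 3 divides 6  yes
7) max(5, 1, 6) = 6  yes
8) x5 = 6 > 5, so we need x6 ≤ 7; x6 = 5 ≤ 7  yes

The assignment fails constraints 1 and 3.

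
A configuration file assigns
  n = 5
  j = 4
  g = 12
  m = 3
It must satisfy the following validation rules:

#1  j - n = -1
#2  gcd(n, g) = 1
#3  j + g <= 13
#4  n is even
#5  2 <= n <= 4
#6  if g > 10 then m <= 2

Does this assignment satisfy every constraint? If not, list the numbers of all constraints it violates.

The assignment fails constraints 3, 4, 5, and 6.

#1 j - n = 4 - 5 = -1  yes
#2 gcd(5, 12) = 1  yes
#3 j + g = 4 + 12 = 16; 16 > 13, bound 13 not met  no
#4 n = 5 is odd  no
#5 n = 5 is outside [2, 4]  no
#6 g = 12 > 10, so we need m ≤ 2; but m = 3 > 2  no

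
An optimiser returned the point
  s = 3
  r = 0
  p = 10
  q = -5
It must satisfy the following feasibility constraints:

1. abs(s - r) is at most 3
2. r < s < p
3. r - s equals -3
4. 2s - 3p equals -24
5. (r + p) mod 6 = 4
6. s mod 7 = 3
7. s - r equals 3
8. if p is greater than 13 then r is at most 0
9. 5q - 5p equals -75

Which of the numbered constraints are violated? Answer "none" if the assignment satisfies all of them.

Yes — all constraints hold.

1. abs(3 - 0) = 3; 3 ≤ 3  holds
2. values 0 < 3 < 10  holds
3. r - s = 0 - 3 = -3  holds
4. 2s - 3p = 2(3) - 3(10) = -24  holds
5. r + p = 10; 10 mod 6 = 4  holds
6. 3 mod 7 = 3  holds
7. s - r = 3 - 0 = 3  holds
8. p = 10, not > 13; antecedent false, conditional vacuously true  holds
9. 5q - 5p = 5(-5) - 5(10) = -75  holds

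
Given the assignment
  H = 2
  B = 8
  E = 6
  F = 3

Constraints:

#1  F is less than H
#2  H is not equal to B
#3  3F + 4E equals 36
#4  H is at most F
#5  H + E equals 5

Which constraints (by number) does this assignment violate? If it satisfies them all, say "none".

#1 F = 3, H = 2; 3 ≥ 2 (want <) — does not hold.
#2 H = 2, B = 8; distinct — holds.
#3 3F + 4E = 3(3) + 4(6) = 33, not 36 — does not hold.
#4 H = 2, F = 3; 2 ≤ 3 — holds.
#5 H + E = 2 + 6 = 8, not 5 — does not hold.

No — constraints 1, 3, and 5 are not satisfied.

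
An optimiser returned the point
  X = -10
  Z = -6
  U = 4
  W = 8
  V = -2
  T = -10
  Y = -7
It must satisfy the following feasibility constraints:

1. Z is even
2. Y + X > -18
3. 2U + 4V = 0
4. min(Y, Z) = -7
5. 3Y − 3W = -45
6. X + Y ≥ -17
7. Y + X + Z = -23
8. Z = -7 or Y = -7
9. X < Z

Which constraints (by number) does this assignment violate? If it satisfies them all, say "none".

Yes — all constraints hold.

1. Z = -6 is even — OK.
2. Y + X = -7 + (-10) = -17; -17 > -18 — OK.
3. 2U + 4V = 2(4) + 4(-2) = 0 — OK.
4. min(-7, -6) = -7 — OK.
5. 3Y − 3W = 3(-7) − 3(8) = -45 — OK.
6. X + Y = -10 + (-7) = -17; -17 ≥ -17 — OK.
7. Y + X + Z = -7 + (-10) + (-6) = -23 — OK.
8. Z = -6 ≠ -7, but Y = -7 = -7 (second disjunct) — OK.
9. X = -10, Z = -6; -10 < -6 — OK.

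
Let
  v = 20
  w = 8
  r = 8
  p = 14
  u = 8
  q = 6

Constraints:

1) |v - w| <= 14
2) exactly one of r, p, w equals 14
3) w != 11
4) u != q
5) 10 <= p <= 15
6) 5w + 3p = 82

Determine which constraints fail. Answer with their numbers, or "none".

1) |20 - 8| = 12; 12 ≤ 14 — satisfied.
2) r=8, p=14, w=8; 1 of them equals 14 — satisfied.
3) w = 8, and 8 ≠ 11 — satisfied.
4) u = 8, q = 6; distinct — satisfied.
5) p = 14 lies in [10, 15] — satisfied.
6) 5w + 3p = 5(8) + 3(14) = 82 — satisfied.

All constraints are satisfied.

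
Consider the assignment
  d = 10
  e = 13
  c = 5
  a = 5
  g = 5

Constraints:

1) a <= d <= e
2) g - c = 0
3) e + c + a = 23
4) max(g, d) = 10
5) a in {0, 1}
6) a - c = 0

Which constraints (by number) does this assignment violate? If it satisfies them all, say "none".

Constraint 5 does not hold.

1) values 5 <= 10 <= 13  OK
2) g - c = 5 - 5 = 0  OK
3) e + c + a = 13 + 5 + 5 = 23  OK
4) max(5, 10) = 10  OK
5) a = 5 is not in {0, 1}  FAIL
6) a - c = 5 - 5 = 0  OK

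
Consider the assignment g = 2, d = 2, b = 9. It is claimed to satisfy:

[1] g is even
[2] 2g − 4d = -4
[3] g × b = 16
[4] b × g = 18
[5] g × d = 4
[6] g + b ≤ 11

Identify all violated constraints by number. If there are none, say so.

No — constraint 3 is not satisfied.

[1] g = 2 is even — OK.
[2] 2g − 4d = 2(2) − 4(2) = -4 — OK.
[3] g × b = 2 × 9 = 18, not 16 — violated.
[4] b × g = 9 × 2 = 18 — OK.
[5] g × d = 2 × 2 = 4 — OK.
[6] g + b = 2 + 9 = 11; 11 ≤ 11 — OK.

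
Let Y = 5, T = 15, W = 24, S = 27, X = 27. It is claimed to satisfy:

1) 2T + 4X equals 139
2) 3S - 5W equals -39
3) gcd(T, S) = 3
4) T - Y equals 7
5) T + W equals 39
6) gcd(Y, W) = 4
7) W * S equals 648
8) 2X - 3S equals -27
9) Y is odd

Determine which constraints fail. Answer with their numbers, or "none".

Violated: 1, 4, and 6.

1) 2T + 4X = 2(15) + 4(27) = 138, not 139 — does not hold.
2) 3S - 5W = 3(27) - 5(24) = -39 — holds.
3) gcd(15, 27) = 3 — holds.
4) T - Y = 15 - 5 = 10, not 7 — does not hold.
5) T + W = 15 + 24 = 39 — holds.
6) gcd(5, 24) = 1, not 4 — does not hold.
7) W * S = 24 * 27 = 648 — holds.
8) 2X - 3S = 2(27) - 3(27) = -27 — holds.
9) Y = 5 is odd — holds.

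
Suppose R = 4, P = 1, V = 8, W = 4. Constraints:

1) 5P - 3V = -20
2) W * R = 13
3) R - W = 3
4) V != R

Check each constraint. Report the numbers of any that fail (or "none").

1) 5P - 3V = 5(1) - 3(8) = -19, not -20  FAIL
2) W * R = 4 * 4 = 16, not 13  FAIL
3) R - W = 4 - 4 = 0, not 3  FAIL
4) V = 8, R = 4; distinct  OK

Constraints 1, 2, and 3 do not hold.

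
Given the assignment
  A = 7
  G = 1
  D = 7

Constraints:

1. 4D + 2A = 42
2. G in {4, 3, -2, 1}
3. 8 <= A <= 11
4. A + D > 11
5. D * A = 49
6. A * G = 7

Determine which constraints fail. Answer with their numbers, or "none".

1. 4D + 2A = 4(7) + 2(7) = 42  ✔
2. G = 1 is in {4, 3, -2, 1}  ✔
3. A = 7 is outside [8, 11]  ✘
4. A + D = 7 + 7 = 14; 14 > 11  ✔
5. D * A = 7 * 7 = 49  ✔
6. A * G = 7 * 1 = 7  ✔

No — constraint 3 is not satisfied.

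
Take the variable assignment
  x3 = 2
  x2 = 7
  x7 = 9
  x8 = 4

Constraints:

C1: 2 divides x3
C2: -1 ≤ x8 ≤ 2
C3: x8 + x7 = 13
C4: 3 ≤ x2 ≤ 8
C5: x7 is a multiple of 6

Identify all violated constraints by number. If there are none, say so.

C1: 2 / 2 = 1, so 2 divides 2 — holds.
C2: x8 = 4 is outside [-1, 2] — fails.
C3: x8 + x7 = 4 + 9 = 13 — holds.
C4: x2 = 7 lies in [3, 8] — holds.
C5: 9 = 6×1 + 3, so 6 does not divide 9 — fails.

No — constraints 2 and 5 are not satisfied.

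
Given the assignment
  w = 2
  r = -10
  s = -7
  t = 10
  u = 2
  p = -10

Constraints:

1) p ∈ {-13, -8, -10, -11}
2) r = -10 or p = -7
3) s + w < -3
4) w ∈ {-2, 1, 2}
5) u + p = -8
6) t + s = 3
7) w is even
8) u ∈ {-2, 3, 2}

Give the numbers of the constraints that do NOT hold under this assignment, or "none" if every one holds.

1) p = -10 is in {-13, -8, -10, -11} — holds.
2) r = -10 = -10 (first disjunct) — holds.
3) s + w = -7 + 2 = -5; -5 < -3 — holds.
4) w = 2 is in {-2, 1, 2} — holds.
5) u + p = 2 + (-10) = -8 — holds.
6) t + s = 10 + (-7) = 3 — holds.
7) w = 2 is even — holds.
8) u = 2 is in {-2, 3, 2} — holds.

The assignment satisfies every constraint.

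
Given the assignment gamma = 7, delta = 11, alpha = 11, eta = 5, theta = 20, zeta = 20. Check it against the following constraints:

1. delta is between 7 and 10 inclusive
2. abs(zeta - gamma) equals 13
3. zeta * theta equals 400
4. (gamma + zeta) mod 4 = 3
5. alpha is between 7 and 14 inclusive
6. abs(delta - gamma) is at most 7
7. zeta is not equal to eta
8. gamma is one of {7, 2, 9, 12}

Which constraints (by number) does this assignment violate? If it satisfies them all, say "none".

No — constraint 1 is not satisfied.

1. delta = 11 is outside [7, 10]  FAIL
2. abs(20 - 7) = 13  OK
3. zeta * theta = 20 * 20 = 400  OK
4. gamma + zeta = 27; 27 mod 4 = 3  OK
5. alpha = 11 lies in [7, 14]  OK
6. abs(11 - 7) = 4; 4 ≤ 7  OK
7. zeta = 20, eta = 5; distinct  OK
8. gamma = 7 is in {7, 2, 9, 12}  OK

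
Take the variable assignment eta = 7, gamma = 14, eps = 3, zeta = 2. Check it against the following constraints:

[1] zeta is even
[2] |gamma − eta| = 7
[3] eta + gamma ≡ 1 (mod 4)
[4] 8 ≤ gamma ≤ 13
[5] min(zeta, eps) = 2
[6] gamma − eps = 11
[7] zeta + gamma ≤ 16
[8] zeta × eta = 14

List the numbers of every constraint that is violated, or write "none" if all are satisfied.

[1] zeta = 2 is even  true
[2] |14 − 7| = 7  true
[3] eta + gamma = 21; 21 mod 4 = 1  true
[4] gamma = 14 is outside [8, 13]  false
[5] min(2, 3) = 2  true
[6] gamma − eps = 14 − 3 = 11  true
[7] zeta + gamma = 2 + 14 = 16; 16 ≤ 16  true
[8] zeta × eta = 2 × 7 = 14  true

The assignment fails constraint 4.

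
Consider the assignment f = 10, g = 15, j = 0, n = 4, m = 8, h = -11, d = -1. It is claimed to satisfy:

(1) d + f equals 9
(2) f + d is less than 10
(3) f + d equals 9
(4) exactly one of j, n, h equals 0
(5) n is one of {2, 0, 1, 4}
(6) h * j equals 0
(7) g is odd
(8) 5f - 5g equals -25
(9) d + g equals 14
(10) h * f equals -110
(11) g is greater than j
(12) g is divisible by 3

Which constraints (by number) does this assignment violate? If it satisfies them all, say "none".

(1) d + f = -1 + 10 = 9 — holds.
(2) f + d = 10 + (-1) = 9; 9 < 10 — holds.
(3) f + d = 10 + (-1) = 9 — holds.
(4) j=0, n=4, h=-11; 1 of them equals 0 — holds.
(5) n = 4 is in {2, 0, 1, 4} — holds.
(6) h * j = -11 * 0 = 0 — holds.
(7) g = 15 is odd — holds.
(8) 5f - 5g = 5(10) - 5(15) = -25 — holds.
(9) d + g = -1 + 15 = 14 — holds.
(10) h * f = -11 * 10 = -110 — holds.
(11) g = 15, j = 0; 15 > 0 — holds.
(12) 15 / 3 = 5, so 3 divides 15 — holds.

All constraints are satisfied.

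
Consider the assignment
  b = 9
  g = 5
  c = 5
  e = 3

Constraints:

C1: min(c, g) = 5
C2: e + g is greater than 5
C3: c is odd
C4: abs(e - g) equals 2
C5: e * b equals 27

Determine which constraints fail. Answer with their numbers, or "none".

C1: min(5, 5) = 5  OK
C2: e + g = 3 + 5 = 8; 8 > 5  OK
C3: c = 5 is odd  OK
C4: abs(3 - 5) = 2  OK
C5: e * b = 3 * 9 = 27  OK

No violations.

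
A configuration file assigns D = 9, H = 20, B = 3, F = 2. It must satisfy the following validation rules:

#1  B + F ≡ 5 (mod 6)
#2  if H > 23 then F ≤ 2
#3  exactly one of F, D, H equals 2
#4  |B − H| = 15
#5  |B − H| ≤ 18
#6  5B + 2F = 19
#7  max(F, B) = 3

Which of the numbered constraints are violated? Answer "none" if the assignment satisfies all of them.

No — constraint 4 is not satisfied.

#1 B + F = 5; 5 mod 6 = 5 — OK.
#2 H = 20, not > 23; antecedent false, conditional vacuously true — OK.
#3 F=2, D=9, H=20; 1 of them equals 2 — OK.
#4 |3 − 20| = 17, not 15 — violated.
#5 |3 − 20| = 17; 17 ≤ 18 — OK.
#6 5B + 2F = 5(3) + 2(2) = 19 — OK.
#7 max(2, 3) = 3 — OK.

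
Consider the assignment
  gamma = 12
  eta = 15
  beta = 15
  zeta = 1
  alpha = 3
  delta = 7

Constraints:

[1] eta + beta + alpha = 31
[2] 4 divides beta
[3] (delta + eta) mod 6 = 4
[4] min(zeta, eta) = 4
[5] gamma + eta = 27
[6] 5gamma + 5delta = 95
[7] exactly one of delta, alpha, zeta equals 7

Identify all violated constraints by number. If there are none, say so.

[1] eta + beta + alpha = 15 + 15 + 3 = 33, not 31  ✘
[2] 15 = 4*3 + 3, so 4 does not divide 15  ✘
[3] delta + eta = 22; 22 mod 6 = 4  ✔
[4] min(1, 15) = 1, not 4  ✘
[5] gamma + eta = 12 + 15 = 27  ✔
[6] 5gamma + 5delta = 5(12) + 5(7) = 95  ✔
[7] delta=7, alpha=3, zeta=1; 1 of them equals 7  ✔

The assignment fails constraints 1, 2, and 4.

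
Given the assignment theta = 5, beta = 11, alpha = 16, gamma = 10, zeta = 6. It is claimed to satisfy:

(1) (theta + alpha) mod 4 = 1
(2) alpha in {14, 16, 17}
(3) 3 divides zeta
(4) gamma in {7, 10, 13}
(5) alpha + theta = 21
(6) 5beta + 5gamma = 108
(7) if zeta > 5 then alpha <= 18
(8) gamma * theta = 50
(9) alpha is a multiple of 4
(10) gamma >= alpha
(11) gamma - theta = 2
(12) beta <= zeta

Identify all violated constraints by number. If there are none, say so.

The assignment fails constraints 6, 10, 11, and 12.

(1) theta + alpha = 21; 21 mod 4 = 1 — OK.
(2) alpha = 16 is in {14, 16, 17} — OK.
(3) 6 / 3 = 2, so 3 divides 6 — OK.
(4) gamma = 10 is in {7, 10, 13} — OK.
(5) alpha + theta = 16 + 5 = 21 — OK.
(6) 5beta + 5gamma = 5(11) + 5(10) = 105, not 108 — violated.
(7) zeta = 6 > 5, so we need alpha ≤ 18; alpha = 16 ≤ 18 — OK.
(8) gamma * theta = 10 * 5 = 50 — OK.
(9) 16 / 4 = 4, so 4 divides 16 — OK.
(10) gamma = 10, alpha = 16; 10 < 16 (want ≥) — violated.
(11) gamma - theta = 10 - 5 = 5, not 2 — violated.
(12) beta = 11, zeta = 6; 11 > 6 (want ≤) — violated.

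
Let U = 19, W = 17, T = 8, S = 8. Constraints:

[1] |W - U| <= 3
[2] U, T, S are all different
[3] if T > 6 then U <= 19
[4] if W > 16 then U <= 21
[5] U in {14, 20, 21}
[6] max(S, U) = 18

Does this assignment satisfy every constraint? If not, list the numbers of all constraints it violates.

[1] |17 - 19| = 2; 2 ≤ 3 — holds.
[2] T = S = 8, not all different — does not hold.
[3] T = 8 > 6, so we need U ≤ 19; U = 19 ≤ 19 — holds.
[4] W = 17 > 16, so we need U ≤ 21; U = 19 ≤ 21 — holds.
[5] U = 19 is not in {14, 20, 21} — does not hold.
[6] max(8, 19) = 19, not 18 — does not hold.

Violated: 2, 5, and 6.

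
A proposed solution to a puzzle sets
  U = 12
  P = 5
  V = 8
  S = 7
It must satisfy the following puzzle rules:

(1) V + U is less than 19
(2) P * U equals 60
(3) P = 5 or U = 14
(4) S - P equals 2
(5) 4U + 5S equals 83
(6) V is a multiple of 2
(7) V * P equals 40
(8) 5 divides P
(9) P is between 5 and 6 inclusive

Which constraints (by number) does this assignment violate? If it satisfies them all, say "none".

(1) V + U = 8 + 12 = 20; 20 ≥ 19, bound 19 not met — violated.
(2) P * U = 5 * 12 = 60 — OK.
(3) P = 5 = 5 (first disjunct) — OK.
(4) S - P = 7 - 5 = 2 — OK.
(5) 4U + 5S = 4(12) + 5(7) = 83 — OK.
(6) 8 / 2 = 4, so 2 divides 8 — OK.
(7) V * P = 8 * 5 = 40 — OK.
(8) 5 / 5 = 1, so 5 divides 5 — OK.
(9) P = 5 lies in [5, 6] — OK.

Violated: 1.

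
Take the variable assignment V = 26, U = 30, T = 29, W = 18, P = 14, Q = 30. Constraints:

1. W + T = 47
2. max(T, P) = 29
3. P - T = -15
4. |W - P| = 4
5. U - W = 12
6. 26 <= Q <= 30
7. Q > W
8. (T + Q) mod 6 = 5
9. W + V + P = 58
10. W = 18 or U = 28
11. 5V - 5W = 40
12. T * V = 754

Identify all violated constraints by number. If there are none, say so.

1. W + T = 18 + 29 = 47  true
2. max(29, 14) = 29  true
3. P - T = 14 - 29 = -15  true
4. |18 - 14| = 4  true
5. U - W = 30 - 18 = 12  true
6. Q = 30 lies in [26, 30]  true
7. Q = 30, W = 18; 30 > 18  true
8. T + Q = 59; 59 mod 6 = 5  true
9. W + V + P = 18 + 26 + 14 = 58  true
10. W = 18 = 18 (first disjunct)  true
11. 5V - 5W = 5(26) - 5(18) = 40  true
12. T * V = 29 * 26 = 754  true

Yes — all constraints hold.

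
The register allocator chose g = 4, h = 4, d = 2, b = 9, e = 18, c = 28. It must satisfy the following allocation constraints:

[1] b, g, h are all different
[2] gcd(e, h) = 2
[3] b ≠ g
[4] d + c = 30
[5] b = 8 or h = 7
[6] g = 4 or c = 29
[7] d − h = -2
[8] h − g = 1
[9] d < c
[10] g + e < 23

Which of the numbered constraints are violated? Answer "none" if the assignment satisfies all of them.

Constraints 1, 5, and 8 do not hold.

[1] g = h = 4, not all different — fails.
[2] gcd(18, 4) = 2 — holds.
[3] b = 9, g = 4; distinct — holds.
[4] d + c = 2 + 28 = 30 — holds.
[5] b = 9 ≠ 8 and h = 4 ≠ 7; both disjuncts false — fails.
[6] g = 4 = 4 (first disjunct) — holds.
[7] d − h = 2 − 4 = -2 — holds.
[8] h − g = 4 − 4 = 0, not 1 — fails.
[9] d = 2, c = 28; 2 < 28 — holds.
[10] g + e = 4 + 18 = 22; 22 < 23 — holds.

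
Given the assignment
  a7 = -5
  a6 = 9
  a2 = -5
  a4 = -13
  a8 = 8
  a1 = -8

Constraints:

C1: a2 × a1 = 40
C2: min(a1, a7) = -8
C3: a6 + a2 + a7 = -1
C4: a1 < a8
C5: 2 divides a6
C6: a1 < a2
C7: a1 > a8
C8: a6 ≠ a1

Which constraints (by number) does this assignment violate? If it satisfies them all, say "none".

C1: a2 × a1 = -5 × (-8) = 40  true
C2: min(-8, -5) = -8  true
C3: a6 + a2 + a7 = 9 + (-5) + (-5) = -1  true
C4: a1 = -8, a8 = 8; -8 < 8  true
C5: 9 = 2×4 + 1, so 2 does not divide 9  false
C6: a1 = -8, a2 = -5; -8 < -5  true
C7: a1 = -8, a8 = 8; -8 ≤ 8 (want >)  false
C8: a6 = 9, a1 = -8; distinct  true

Constraints 5 and 7 do not hold.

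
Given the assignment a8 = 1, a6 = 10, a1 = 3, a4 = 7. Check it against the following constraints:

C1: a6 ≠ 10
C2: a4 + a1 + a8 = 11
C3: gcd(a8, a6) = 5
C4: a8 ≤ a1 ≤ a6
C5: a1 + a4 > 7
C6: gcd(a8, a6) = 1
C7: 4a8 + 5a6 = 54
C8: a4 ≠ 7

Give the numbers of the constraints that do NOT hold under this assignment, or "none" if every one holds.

The assignment fails constraints 1, 3, 8.

C1: a6 = 10, but 10 is required to differ — violated.
C2: a4 + a1 + a8 = 7 + 3 + 1 = 11 — OK.
C3: gcd(1, 10) = 1, not 5 — violated.
C4: values 1 ≤ 3 ≤ 10 — OK.
C5: a1 + a4 = 3 + 7 = 10; 10 > 7 — OK.
C6: gcd(1, 10) = 1 — OK.
C7: 4a8 + 5a6 = 4(1) + 5(10) = 54 — OK.
C8: a4 = 7, but 7 is required to differ — violated.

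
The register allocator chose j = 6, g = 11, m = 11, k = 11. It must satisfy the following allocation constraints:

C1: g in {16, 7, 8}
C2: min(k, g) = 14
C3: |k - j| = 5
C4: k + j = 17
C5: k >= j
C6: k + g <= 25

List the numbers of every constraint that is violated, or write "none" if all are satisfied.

C1: g = 11 is not in {16, 7, 8}  no
C2: min(11, 11) = 11, not 14  no
C3: |11 - 6| = 5  yes
C4: k + j = 11 + 6 = 17  yes
C5: k = 11, j = 6; 11 ≥ 6  yes
C6: k + g = 11 + 11 = 22; 22 ≤ 25  yes

Constraints 1 and 2 do not hold.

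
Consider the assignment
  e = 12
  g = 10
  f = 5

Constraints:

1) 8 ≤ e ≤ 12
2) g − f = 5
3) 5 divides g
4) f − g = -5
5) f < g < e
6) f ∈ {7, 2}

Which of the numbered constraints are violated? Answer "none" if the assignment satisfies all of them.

1) e = 12 lies in [8, 12] — OK.
2) g − f = 10 − 5 = 5 — OK.
3) 10 / 5 = 2, so 5 divides 10 — OK.
4) f − g = 5 − 10 = -5 — OK.
5) values 5 < 10 < 12 — OK.
6) f = 5 is not in {7, 2} — violated.

Constraint 6 is violated.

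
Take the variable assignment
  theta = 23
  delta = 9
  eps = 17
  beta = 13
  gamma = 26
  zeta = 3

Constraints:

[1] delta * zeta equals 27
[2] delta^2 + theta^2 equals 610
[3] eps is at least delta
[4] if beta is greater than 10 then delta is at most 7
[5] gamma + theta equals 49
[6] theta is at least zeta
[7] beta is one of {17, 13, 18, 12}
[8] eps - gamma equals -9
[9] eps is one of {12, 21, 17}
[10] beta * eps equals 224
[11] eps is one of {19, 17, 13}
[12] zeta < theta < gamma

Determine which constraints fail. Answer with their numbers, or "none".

Constraints 4, 10 are violated.

[1] delta * zeta = 9 * 3 = 27 — satisfied.
[2] delta^2 + theta^2 = 9^2 + 23^2 = 81 + 529 = 610 — satisfied.
[3] eps = 17, delta = 9; 17 ≥ 9 — satisfied.
[4] beta = 13 > 10, so we need delta ≤ 7; but delta = 9 > 7 — violated.
[5] gamma + theta = 26 + 23 = 49 — satisfied.
[6] theta = 23, zeta = 3; 23 ≥ 3 — satisfied.
[7] beta = 13 is in {17, 13, 18, 12} — satisfied.
[8] eps - gamma = 17 - 26 = -9 — satisfied.
[9] eps = 17 is in {12, 21, 17} — satisfied.
[10] beta * eps = 13 * 17 = 221, not 224 — violated.
[11] eps = 17 is in {19, 17, 13} — satisfied.
[12] values 3 < 23 < 26 — satisfied.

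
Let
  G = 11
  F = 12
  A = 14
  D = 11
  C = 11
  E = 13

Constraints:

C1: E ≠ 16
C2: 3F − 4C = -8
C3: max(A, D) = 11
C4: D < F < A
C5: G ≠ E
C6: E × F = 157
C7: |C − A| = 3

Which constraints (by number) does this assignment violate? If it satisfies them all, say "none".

Constraints 3, 6 do not hold.

C1: E = 13, and 13 ≠ 16 — holds.
C2: 3F − 4C = 3(12) − 4(11) = -8 — holds.
C3: max(14, 11) = 14, not 11 — fails.
C4: values 11 < 12 < 14 — holds.
C5: G = 11, E = 13; distinct — holds.
C6: E × F = 13 × 12 = 156, not 157 — fails.
C7: |11 − 14| = 3 — holds.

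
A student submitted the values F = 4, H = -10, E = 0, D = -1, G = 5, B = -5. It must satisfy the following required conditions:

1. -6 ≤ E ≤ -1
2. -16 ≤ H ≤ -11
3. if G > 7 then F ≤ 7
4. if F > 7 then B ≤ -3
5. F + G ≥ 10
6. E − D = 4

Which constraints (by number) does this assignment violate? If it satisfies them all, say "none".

1. E = 0 is outside [-6, -1] — does not hold.
2. H = -10 is outside [-16, -11] — does not hold.
3. G = 5, not > 7; antecedent false, conditional vacuously true — holds.
4. F = 4, not > 7; antecedent false, conditional vacuously true — holds.
5. F + G = 4 + 5 = 9; 9 < 10, bound 10 not met — does not hold.
6. E − D = 0 − (-1) = 1, not 4 — does not hold.

Constraints 1, 2, 5, 6 are violated.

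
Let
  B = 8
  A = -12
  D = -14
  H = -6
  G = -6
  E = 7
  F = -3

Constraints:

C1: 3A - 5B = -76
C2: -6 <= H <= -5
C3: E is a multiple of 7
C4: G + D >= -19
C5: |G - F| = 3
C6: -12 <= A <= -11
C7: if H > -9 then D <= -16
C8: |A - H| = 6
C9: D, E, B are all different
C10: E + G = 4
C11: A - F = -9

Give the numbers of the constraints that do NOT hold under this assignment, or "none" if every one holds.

Constraints 4, 7, and 10 do not hold.

C1: 3A - 5B = 3(-12) - 5(8) = -76  true
C2: H = -6 lies in [-6, -5]  true
C3: 7 / 7 = 1, so 7 divides 7  true
C4: G + D = -6 + (-14) = -20; -20 < -19, bound -19 not met  false
C5: |-6 - (-3)| = 3  true
C6: A = -12 lies in [-12, -11]  true
C7: H = -6 > -9, so we need D ≤ -16; but D = -14 > -16  false
C8: |-12 - (-6)| = 6  true
C9: values -14, 7, 8 are pairwise distinct  true
C10: E + G = 7 + (-6) = 1, not 4  false
C11: A - F = -12 - (-3) = -9  true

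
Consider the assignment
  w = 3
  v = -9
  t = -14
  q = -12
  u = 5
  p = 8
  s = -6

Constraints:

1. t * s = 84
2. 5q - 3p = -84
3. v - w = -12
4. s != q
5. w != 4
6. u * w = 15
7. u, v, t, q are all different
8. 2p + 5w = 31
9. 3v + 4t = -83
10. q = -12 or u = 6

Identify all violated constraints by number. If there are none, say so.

Yes — all constraints hold.

1. t * s = -14 * (-6) = 84  true
2. 5q - 3p = 5(-12) - 3(8) = -84  true
3. v - w = -9 - 3 = -12  true
4. s = -6, q = -12; distinct  true
5. w = 3, and 3 ≠ 4  true
6. u * w = 5 * 3 = 15  true
7. values 5, -9, -14, -12 are pairwise distinct  true
8. 2p + 5w = 2(8) + 5(3) = 31  true
9. 3v + 4t = 3(-9) + 4(-14) = -83  true
10. q = -12 = -12 (first disjunct)  true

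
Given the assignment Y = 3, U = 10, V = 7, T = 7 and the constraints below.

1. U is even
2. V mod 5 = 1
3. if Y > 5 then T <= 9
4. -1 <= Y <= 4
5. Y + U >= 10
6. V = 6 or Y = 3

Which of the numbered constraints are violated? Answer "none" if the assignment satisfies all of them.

1. U = 10 is even — OK.
2. 7 mod 5 = 2, not 1 — violated.
3. Y = 3, not > 5; antecedent false, conditional vacuously true — OK.
4. Y = 3 lies in [-1, 4] — OK.
5. Y + U = 3 + 10 = 13; 13 ≥ 10 — OK.
6. V = 7 ≠ 6, but Y = 3 = 3 (second disjunct) — OK.

No — constraint 2 is not satisfied.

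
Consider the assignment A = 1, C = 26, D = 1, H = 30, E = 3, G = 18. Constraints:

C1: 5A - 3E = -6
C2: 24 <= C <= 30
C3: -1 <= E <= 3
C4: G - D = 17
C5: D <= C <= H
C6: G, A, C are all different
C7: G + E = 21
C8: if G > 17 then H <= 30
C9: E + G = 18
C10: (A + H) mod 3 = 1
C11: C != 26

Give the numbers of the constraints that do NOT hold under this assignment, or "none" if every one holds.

C1: 5A - 3E = 5(1) - 3(3) = -4, not -6  no
C2: C = 26 lies in [24, 30]  yes
C3: E = 3 lies in [-1, 3]  yes
C4: G - D = 18 - 1 = 17  yes
C5: values 1 <= 26 <= 30  yes
C6: values 18, 1, 26 are pairwise distinct  yes
C7: G + E = 18 + 3 = 21  yes
C8: G = 18 > 17, so we need H ≤ 30; H = 30 ≤ 30  yes
C9: E + G = 3 + 18 = 21, not 18  no
C10: A + H = 31; 31 mod 3 = 1  yes
C11: C = 26, but 26 is required to differ  no

The assignment fails constraints 1, 9, and 11.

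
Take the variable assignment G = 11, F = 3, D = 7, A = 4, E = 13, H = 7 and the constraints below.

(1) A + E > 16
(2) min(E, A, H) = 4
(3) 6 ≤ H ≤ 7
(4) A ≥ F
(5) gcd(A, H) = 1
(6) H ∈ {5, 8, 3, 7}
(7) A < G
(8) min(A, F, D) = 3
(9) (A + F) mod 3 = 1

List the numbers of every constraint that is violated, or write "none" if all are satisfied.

The assignment satisfies every constraint.

(1) A + E = 4 + 13 = 17; 17 > 16  OK
(2) min(13, 4, 7) = 4  OK
(3) H = 7 lies in [6, 7]  OK
(4) A = 4, F = 3; 4 ≥ 3  OK
(5) gcd(4, 7) = 1  OK
(6) H = 7 is in {5, 8, 3, 7}  OK
(7) A = 4, G = 11; 4 < 11  OK
(8) min(4, 3, 7) = 3  OK
(9) A + F = 7; 7 mod 3 = 1  OK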